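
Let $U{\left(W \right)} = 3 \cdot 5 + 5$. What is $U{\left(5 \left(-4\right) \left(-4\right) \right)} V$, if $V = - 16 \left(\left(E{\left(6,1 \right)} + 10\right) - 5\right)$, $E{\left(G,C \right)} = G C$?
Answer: $-3520$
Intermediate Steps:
$E{\left(G,C \right)} = C G$
$U{\left(W \right)} = 20$ ($U{\left(W \right)} = 15 + 5 = 20$)
$V = -176$ ($V = - 16 \left(\left(1 \cdot 6 + 10\right) - 5\right) = - 16 \left(\left(6 + 10\right) - 5\right) = - 16 \left(16 - 5\right) = \left(-16\right) 11 = -176$)
$U{\left(5 \left(-4\right) \left(-4\right) \right)} V = 20 \left(-176\right) = -3520$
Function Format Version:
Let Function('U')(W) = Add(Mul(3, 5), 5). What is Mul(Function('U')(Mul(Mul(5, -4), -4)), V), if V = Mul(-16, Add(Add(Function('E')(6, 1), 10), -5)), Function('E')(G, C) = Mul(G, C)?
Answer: -3520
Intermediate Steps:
Function('E')(G, C) = Mul(C, G)
Function('U')(W) = 20 (Function('U')(W) = Add(15, 5) = 20)
V = -176 (V = Mul(-16, Add(Add(Mul(1, 6), 10), -5)) = Mul(-16, Add(Add(6, 10), -5)) = Mul(-16, Add(16, -5)) = Mul(-16, 11) = -176)
Mul(Function('U')(Mul(Mul(5, -4), -4)), V) = Mul(20, -176) = -3520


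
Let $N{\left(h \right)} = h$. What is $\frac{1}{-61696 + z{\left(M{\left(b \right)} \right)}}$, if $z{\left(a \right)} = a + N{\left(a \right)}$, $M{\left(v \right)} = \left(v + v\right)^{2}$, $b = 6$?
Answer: $- \frac{1}{61408} \approx -1.6285 \cdot 10^{-5}$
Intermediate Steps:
$M{\left(v \right)} = 4 v^{2}$ ($M{\left(v \right)} = \left(2 v\right)^{2} = 4 v^{2}$)
$z{\left(a \right)} = 2 a$ ($z{\left(a \right)} = a + a = 2 a$)
$\frac{1}{-61696 + z{\left(M{\left(b \right)} \right)}} = \frac{1}{-61696 + 2 \cdot 4 \cdot 6^{2}} = \frac{1}{-61696 + 2 \cdot 4 \cdot 36} = \frac{1}{-61696 + 2 \cdot 144} = \frac{1}{-61696 + 288} = \frac{1}{-61408} = - \frac{1}{61408}$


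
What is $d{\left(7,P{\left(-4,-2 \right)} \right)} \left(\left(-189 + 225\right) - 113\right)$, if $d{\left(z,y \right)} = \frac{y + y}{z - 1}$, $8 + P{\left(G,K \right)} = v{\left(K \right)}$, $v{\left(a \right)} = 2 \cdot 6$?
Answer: $- \frac{308}{3} \approx -102.67$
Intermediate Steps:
$v{\left(a \right)} = 12$
$P{\left(G,K \right)} = 4$ ($P{\left(G,K \right)} = -8 + 12 = 4$)
$d{\left(z,y \right)} = \frac{2 y}{-1 + z}$
$d{\left(7,P{\left(-4,-2 \right)} \right)} \left(\left(-189 + 225\right) - 113\right) = 2 \cdot 4 \frac{1}{-1 + 7} \left(\left(-189 + 225\right) - 113\right) = 2 \cdot 4 \cdot \frac{1}{6} \left(36 - 113\right) = 2 \cdot 4 \cdot \frac{1}{6} \left(-77\right) = \frac{4}{3} \left(-77\right) = - \frac{308}{3}$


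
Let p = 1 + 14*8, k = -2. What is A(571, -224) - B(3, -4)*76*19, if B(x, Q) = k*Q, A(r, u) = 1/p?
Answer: -1305375/113 ≈ -11552.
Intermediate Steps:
p = 113 (p = 1 + 112 = 113)
A(r, u) = 1/113
B(x, Q) = -2*Q
A(571, -224) - B(3, -4)*76*19 = 1/113 - -2*(-4)*76*19 = 1/113 - 8*76*19 = 1/113 - 608*19 = 1/113 - 1*11552 = 1/113 - 11552 = -1305375/113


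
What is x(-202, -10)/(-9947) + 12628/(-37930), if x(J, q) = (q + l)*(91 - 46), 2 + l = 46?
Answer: -91821808/188644855 ≈ -0.48674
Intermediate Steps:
l = 44 (l = -2 + 46 = 44)
x(J, q) = 1980 + 45*q (x(J, q) = (q + 44)*(91 - 46) = (44 + q)*45 = 1980 + 45*q)
x(-202, -10)/(-9947) + 12628/(-37930) = (1980 + 45*(-10))/(-9947) + 12628/(-37930) = (1980 - 450)*(-1/9947) + 12628*(-1/37930) = 1530*(-1/9947) - 6314/18965 = -1530/9947 - 6314/18965 = -91821808/188644855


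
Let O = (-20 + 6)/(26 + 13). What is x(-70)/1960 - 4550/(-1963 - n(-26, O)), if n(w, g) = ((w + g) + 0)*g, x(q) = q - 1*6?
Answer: 666813463/294011270 ≈ 2.2680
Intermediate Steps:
O = -14/39 ≈ -0.35897
x(q) = -6 + q (x(q) = q - 6 = -6 + q)
n(w, g) = g*(g + w) (n(w, g) = ((g + w) + 0)*g = (g + w)*g = g*(g + w))
x(-70)/1960 - 4550/(-1963 - n(-26, O)) = (-6 - 70)/1960 - 4550/(-1963 - (-14)*(-14/39 - 26)/39) = -76*1/1960 - 4550/(-1963 - (-14)*(-1028)/(39*39)) = -19/490 - 4550/(-1963 - 1*14392/1521) = -19/490 - 4550/(-1963 - 14392/1521) = -19/490 - 4550/(-3000115/1521) = -19/490 - 4550*(-1521/3000115) = -19/490 + 1384110/600023 = 666813463/294011270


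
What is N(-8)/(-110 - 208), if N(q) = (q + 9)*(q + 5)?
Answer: 1/106 ≈ 0.0094340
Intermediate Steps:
N(q) = (5 + q)*(9 + q) (N(q) = (9 + q)*(5 + q) = (5 + q)*(9 + q))
N(-8)/(-110 - 208) = (45 + (-8)**2 + 14*(-8))/(-110 - 208) = (45 + 64 - 112)/(-318) = -1/318*(-3) = 1/106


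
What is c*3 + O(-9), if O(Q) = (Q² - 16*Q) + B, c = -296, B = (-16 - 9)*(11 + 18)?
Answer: -1388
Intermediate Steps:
B = -725 (B = -25*29 = -725)
O(Q) = -725 + Q² - 16*Q (O(Q) = (Q² - 16*Q) - 725 = -725 + Q² - 16*Q)
c*3 + O(-9) = -296*3 + (-725 + (-9)² - 16*(-9)) = -888 + (-725 + 81 + 144) = -888 - 500 = -1388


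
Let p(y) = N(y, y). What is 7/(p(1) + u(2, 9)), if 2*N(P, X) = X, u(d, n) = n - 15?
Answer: -14/11 ≈ -1.2727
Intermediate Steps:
u(d, n) = -15 + n
N(P, X) = X/2
p(y) = y/2
7/(p(1) + u(2, 9)) = 7/((½)*1 + (-15 + 9)) = 7/(½ - 6) = 7/(-11/2) = -2/11*7 = -14/11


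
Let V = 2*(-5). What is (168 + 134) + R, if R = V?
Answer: 292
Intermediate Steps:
V = -10
R = -10
(168 + 134) + R = (168 + 134) - 10 = 302 - 10 = 292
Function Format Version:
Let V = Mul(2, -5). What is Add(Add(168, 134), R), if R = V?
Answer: 292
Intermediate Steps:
V = -10
R = -10
Add(Add(168, 134), R) = Add(Add(168, 134), -10) = Add(302, -10) = 292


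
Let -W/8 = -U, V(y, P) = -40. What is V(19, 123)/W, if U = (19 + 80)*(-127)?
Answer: 5/12573 ≈ 0.00039768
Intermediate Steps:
U = -12573 (U = 99*(-127) = -12573)
W = -100584 (W = -(-8)*(-12573) = -8*12573 = -100584)
V(19, 123)/W = -40/(-100584) = -40*(-1/100584) = 5/12573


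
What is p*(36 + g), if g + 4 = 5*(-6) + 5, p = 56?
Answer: 392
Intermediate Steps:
g = -29 (g = -4 + (5*(-6) + 5) = -4 + (-30 + 5) = -4 - 25 = -29)
p*(36 + g) = 56*(36 - 29) = 56*7 = 392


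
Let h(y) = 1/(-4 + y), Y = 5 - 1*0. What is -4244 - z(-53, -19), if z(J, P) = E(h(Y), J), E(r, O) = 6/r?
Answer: -4250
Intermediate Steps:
Y = 5 (Y = 5 + 0 = 5)
z(J, P) = 6 (z(J, P) = 6/(1/(-4 + 5)) = 6/(1/1) = 6/1 = 6*1 = 6)
-4244 - z(-53, -19) = -4244 - 1*6 = -4244 - 6 = -4250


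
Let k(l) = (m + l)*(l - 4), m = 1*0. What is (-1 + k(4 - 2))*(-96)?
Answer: 480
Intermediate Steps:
m = 0
k(l) = l*(-4 + l) (k(l) = (0 + l)*(l - 4) = l*(-4 + l))
(-1 + k(4 - 2))*(-96) = (-1 + (4 - 2)*(-4 + (4 - 2)))*(-96) = (-1 + 2*(-4 + 2))*(-96) = (-1 + 2*(-2))*(-96) = (-1 - 4)*(-96) = -5*(-96) = 480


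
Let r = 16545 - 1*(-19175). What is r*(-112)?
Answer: -4000640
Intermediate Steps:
r = 35720 (r = 16545 + 19175 = 35720)
r*(-112) = 35720*(-112) = -4000640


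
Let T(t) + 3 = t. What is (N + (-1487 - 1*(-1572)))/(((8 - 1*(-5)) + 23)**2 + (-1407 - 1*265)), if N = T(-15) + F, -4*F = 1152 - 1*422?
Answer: 231/752 ≈ 0.30718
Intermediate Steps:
T(t) = -3 + t
F = -365/2 (F = -(1152 - 1*422)/4 = -(1152 - 422)/4 = -1/4*730 = -365/2 ≈ -182.50)
N = -401/2 (N = (-3 - 15) - 365/2 = -18 - 365/2 = -401/2 ≈ -200.50)
(N + (-1487 - 1*(-1572)))/(((8 - 1*(-5)) + 23)**2 + (-1407 - 1*265)) = (-401/2 + (-1487 - 1*(-1572)))/(((8 - 1*(-5)) + 23)**2 + (-1407 - 1*265)) = (-401/2 + (-1487 + 1572))/(((8 + 5) + 23)**2 + (-1407 - 265)) = (-401/2 + 85)/((13 + 23)**2 - 1672) = -231/(2*(36**2 - 1672)) = -231/(2*(1296 - 1672)) = -231/2/(-376) = -231/2*(-1/376) = 231/752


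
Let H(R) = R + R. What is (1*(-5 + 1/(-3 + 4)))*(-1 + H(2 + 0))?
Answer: -12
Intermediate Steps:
H(R) = 2*R
(1*(-5 + 1/(-3 + 4)))*(-1 + H(2 + 0)) = (1*(-5 + 1/(-3 + 4)))*(-1 + 2*(2 + 0)) = (1*(-5 + 1/1))*(-1 + 2*2) = (1*(-5 + 1))*(-1 + 4) = (1*(-4))*3 = -4*3 = -12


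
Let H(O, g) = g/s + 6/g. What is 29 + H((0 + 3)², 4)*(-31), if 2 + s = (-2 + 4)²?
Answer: -159/2 ≈ -79.500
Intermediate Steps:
s = 2 (s = -2 + (-2 + 4)² = -2 + 2² = -2 + 4 = 2)
H(O, g) = g/2 + 6/g
29 + H((0 + 3)², 4)*(-31) = 29 + ((½)*4 + 6/4)*(-31) = 29 + (2 + 6*(¼))*(-31) = 29 + (2 + 3/2)*(-31) = 29 + (7/2)*(-31) = 29 - 217/2 = -159/2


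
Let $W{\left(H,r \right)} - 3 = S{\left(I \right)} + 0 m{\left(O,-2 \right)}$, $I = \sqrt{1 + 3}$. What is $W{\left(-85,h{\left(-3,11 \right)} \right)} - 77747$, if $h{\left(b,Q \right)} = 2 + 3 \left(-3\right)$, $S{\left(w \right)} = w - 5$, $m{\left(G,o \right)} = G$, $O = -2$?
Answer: $-77747$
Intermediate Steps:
$I = 2$ ($I = \sqrt{4} = 2$)
$S{\left(w \right)} = -5 + w$ ($S{\left(w \right)} = w - 5 = -5 + w$)
$h{\left(b,Q \right)} = -7$ ($h{\left(b,Q \right)} = 2 - 9 = -7$)
$W{\left(H,r \right)} = 0$ ($W{\left(H,r \right)} = 3 + \left(\left(-5 + 2\right) + 0 \left(-2\right)\right) = 3 + \left(-3 + 0\right) = 3 - 3 = 0$)
$W{\left(-85,h{\left(-3,11 \right)} \right)} - 77747 = 0 - 77747 = -77747$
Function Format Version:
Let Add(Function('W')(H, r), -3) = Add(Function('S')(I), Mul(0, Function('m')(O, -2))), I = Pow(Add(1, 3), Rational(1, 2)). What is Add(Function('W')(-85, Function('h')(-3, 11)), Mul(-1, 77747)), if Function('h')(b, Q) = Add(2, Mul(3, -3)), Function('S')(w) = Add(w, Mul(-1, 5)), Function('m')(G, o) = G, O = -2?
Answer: -77747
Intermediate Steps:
I = 2 (I = Pow(4, Rational(1, 2)) = 2)
Function('S')(w) = Add(-5, w) (Function('S')(w) = Add(w, -5) = Add(-5, w))
Function('h')(b, Q) = -7 (Function('h')(b, Q) = Add(2, -9) = -7)
Function('W')(H, r) = 0 (Function('W')(H, r) = Add(3, Add(Add(-5, 2), Mul(0, -2))) = Add(3, Add(-3, 0)) = Add(3, -3) = 0)
Add(Function('W')(-85, Function('h')(-3, 11)), Mul(-1, 77747)) = Add(0, Mul(-1, 77747)) = Add(0, -77747) = -77747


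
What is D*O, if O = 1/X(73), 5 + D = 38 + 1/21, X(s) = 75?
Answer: 694/1575 ≈ 0.44063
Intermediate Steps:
D = 694/21 (D = -5 + (38 + 1/21) = -5 + 799/21 = 694/21 ≈ 33.048)
O = 1/75 ≈ 0.013333
D*O = (694/21)*(1/75) = 694/1575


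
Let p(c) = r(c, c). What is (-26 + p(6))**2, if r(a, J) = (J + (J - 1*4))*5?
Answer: 196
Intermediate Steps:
r(a, J) = -20 + 10*J (r(a, J) = (J + (J - 4))*5 = (J + (-4 + J))*5 = (-4 + 2*J)*5 = -20 + 10*J)
p(c) = -20 + 10*c
(-26 + p(6))**2 = (-26 + (-20 + 10*6))**2 = (-26 + (-20 + 60))**2 = (-26 + 40)**2 = 14**2 = 196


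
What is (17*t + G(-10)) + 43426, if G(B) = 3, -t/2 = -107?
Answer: 47067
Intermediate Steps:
t = 214 (t = -2*(-107) = 214)
(17*t + G(-10)) + 43426 = (17*214 + 3) + 43426 = (3638 + 3) + 43426 = 3641 + 43426 = 47067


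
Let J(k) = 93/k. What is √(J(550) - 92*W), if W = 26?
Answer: I*√28941154/110 ≈ 48.906*I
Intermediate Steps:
√(J(550) - 92*W) = √(93/550 - 92*26) = √(93*(1/550) - 2392) = √(93/550 - 2392) = √(-1315507/550) = I*√28941154/110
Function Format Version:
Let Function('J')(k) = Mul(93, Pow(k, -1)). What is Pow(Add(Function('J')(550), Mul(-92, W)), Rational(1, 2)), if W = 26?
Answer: Mul(Rational(1, 110), I, Pow(28941154, Rational(1, 2))) ≈ Mul(48.906, I)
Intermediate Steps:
Pow(Add(Function('J')(550), Mul(-92, W)), Rational(1, 2)) = Pow(Add(Mul(93, Pow(550, -1)), Mul(-92, 26)), Rational(1, 2)) = Pow(Add(Mul(93, Rational(1, 550)), -2392), Rational(1, 2)) = Pow(Add(Rational(93, 550), -2392), Rational(1, 2)) = Pow(Rational(-1315507, 550), Rational(1, 2)) = Mul(Rational(1, 110), I, Pow(28941154, Rational(1, 2)))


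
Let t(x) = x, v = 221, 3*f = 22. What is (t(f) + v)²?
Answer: 469225/9 ≈ 52136.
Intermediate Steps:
f = 22/3 (f = (⅓)*22 = 22/3 ≈ 7.3333)
(t(f) + v)² = (22/3 + 221)² = (685/3)² = 469225/9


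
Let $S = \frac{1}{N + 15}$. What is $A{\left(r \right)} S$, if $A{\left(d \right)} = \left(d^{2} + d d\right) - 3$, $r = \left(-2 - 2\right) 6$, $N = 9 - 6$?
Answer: $\frac{383}{6} \approx 63.833$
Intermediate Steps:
$N = 3$
$r = -24$ ($r = \left(-4\right) 6 = -24$)
$S = \frac{1}{18}$ ($S = \frac{1}{3 + 15} = \frac{1}{18} \approx 0.055556$)
$A{\left(d \right)} = -3 + 2 d^{2}$ ($A{\left(d \right)} = \left(d^{2} + d^{2}\right) - 3 = 2 d^{2} - 3 = -3 + 2 d^{2}$)
$A{\left(r \right)} S = \left(-3 + 2 \left(-24\right)^{2}\right) \frac{1}{18} = \left(-3 + 2 \cdot 576\right) \frac{1}{18} = \left(-3 + 1152\right) \frac{1}{18} = 1149 \cdot \frac{1}{18} = \frac{383}{6}$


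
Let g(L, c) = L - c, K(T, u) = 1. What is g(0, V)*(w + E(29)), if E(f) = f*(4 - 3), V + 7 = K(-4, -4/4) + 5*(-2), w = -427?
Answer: -6368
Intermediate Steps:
V = -16 (V = -7 + (1 + 5*(-2)) = -7 + (1 - 10) = -7 - 9 = -16)
E(f) = f (E(f) = f*1 = f)
g(0, V)*(w + E(29)) = (0 - 1*(-16))*(-427 + 29) = (0 + 16)*(-398) = 16*(-398) = -6368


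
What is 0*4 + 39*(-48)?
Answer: -1872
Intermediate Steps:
0*4 + 39*(-48) = 0 - 1872 = -1872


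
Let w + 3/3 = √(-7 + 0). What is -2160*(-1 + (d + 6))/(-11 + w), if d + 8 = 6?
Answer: 77760/151 + 6480*I*√7/151 ≈ 514.97 + 113.54*I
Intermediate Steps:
d = -2 (d = -8 + 6 = -2)
w = -1 + I*√7 (w = -1 + √(-7 + 0) = -1 + √(-7) = -1 + I*√7 ≈ -1.0 + 2.6458*I)
-2160*(-1 + (d + 6))/(-11 + w) = -2160*(-1 + (-2 + 6))/(-11 + (-1 + I*√7)) = -2160*(-1 + 4)/(-12 + I*√7) = -6480/(-12 + I*√7)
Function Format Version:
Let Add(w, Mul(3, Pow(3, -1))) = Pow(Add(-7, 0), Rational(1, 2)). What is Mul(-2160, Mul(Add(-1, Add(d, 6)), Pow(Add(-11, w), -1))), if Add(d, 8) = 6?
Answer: Add(Rational(77760, 151), Mul(Rational(6480, 151), I, Pow(7, Rational(1, 2)))) ≈ Add(514.97, Mul(113.54, I))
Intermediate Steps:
d = -2 (d = Add(-8, 6) = -2)
w = Add(-1, Mul(I, Pow(7, Rational(1, 2)))) (w = Add(-1, Pow(Add(-7, 0), Rational(1, 2))) = Add(-1, Pow(-7, Rational(1, 2))) = Add(-1, Mul(I, Pow(7, Rational(1, 2)))) ≈ Add(-1.0000, Mul(2.6458, I)))
Mul(-2160, Mul(Add(-1, Add(d, 6)), Pow(Add(-11, w), -1))) = Mul(-2160, Mul(Add(-1, Add(-2, 6)), Pow(Add(-11, Add(-1, Mul(I, Pow(7, Rational(1, 2))))), -1))) = Mul(-2160, Mul(Add(-1, 4), Pow(Add(-12, Mul(I, Pow(7, Rational(1, 2)))), -1))) = Mul(-2160, Mul(3, Pow(Add(-12, Mul(I, Pow(7, Rational(1, 2)))), -1))) = Mul(-6480, Pow(Add(-12, Mul(I, Pow(7, Rational(1, 2)))), -1))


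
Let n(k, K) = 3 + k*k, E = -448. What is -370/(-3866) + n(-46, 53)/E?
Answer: -4013147/865984 ≈ -4.6342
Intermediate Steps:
n(k, K) = 3 + k²
-370/(-3866) + n(-46, 53)/E = -370/(-3866) + (3 + (-46)²)/(-448) = -370*(-1/3866) + (3 + 2116)*(-1/448) = 185/1933 + 2119*(-1/448) = 185/1933 - 2119/448 = -4013147/865984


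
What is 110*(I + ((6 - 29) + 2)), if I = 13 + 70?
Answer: 6820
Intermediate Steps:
I = 83
110*(I + ((6 - 29) + 2)) = 110*(83 + ((6 - 29) + 2)) = 110*(83 + (-23 + 2)) = 110*(83 - 21) = 110*62 = 6820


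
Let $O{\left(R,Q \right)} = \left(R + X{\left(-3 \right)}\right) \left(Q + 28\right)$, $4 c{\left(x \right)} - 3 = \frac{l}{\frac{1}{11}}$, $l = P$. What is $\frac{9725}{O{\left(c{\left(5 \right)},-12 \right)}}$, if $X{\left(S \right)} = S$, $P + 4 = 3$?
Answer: $- \frac{1945}{16} \approx -121.56$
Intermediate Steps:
$P = -1$ ($P = -4 + 3 = -1$)
$l = -1$
$c{\left(x \right)} = -2$ ($c{\left(x \right)} = \frac{3}{4} + \frac{\left(-1\right) \frac{1}{\frac{1}{11}}}{4} = \frac{3}{4} + \frac{\left(-1\right) 11}{4} = \frac{3}{4} + \frac{1}{4} \left(-11\right) = \frac{3}{4} - \frac{11}{4} = -2$)
$O{\left(R,Q \right)} = \left(-3 + R\right) \left(28 + Q\right)$ ($O{\left(R,Q \right)} = \left(R - 3\right) \left(Q + 28\right) = \left(-3 + R\right) \left(28 + Q\right)$)
$\frac{9725}{O{\left(c{\left(5 \right)},-12 \right)}} = \frac{9725}{-84 - -36 + 28 \left(-2\right) - -24} = \frac{9725}{-84 + 36 - 56 + 24} = \frac{9725}{-80} = 9725 \left(- \frac{1}{80}\right) = - \frac{1945}{16}$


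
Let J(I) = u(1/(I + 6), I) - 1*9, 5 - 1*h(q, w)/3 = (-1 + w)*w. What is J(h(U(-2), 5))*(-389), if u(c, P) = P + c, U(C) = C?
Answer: 819623/39 ≈ 21016.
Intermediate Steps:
h(q, w) = 15 - 3*w*(-1 + w) (h(q, w) = 15 - 3*(-1 + w)*w = 15 - 3*w*(-1 + w))
J(I) = -9 + I + 1/(6 + I) (J(I) = (I + 1/(I + 6)) - 1*9 = (I + 1/(6 + I)) - 9 = -9 + I + 1/(6 + I))
J(h(U(-2), 5))*(-389) = ((1 + (-9 + (15 - 3*5² + 3*5))*(6 + (15 - 3*5² + 3*5)))/(6 + (15 - 3*5² + 3*5)))*(-389) = ((1 + (-9 + (15 - 3*25 + 15))*(6 + (15 - 3*25 + 15)))/(6 + (15 - 3*25 + 15)))*(-389) = ((1 + (-9 + (15 - 75 + 15))*(6 + (15 - 75 + 15)))/(6 + (15 - 75 + 15)))*(-389) = ((1 + (-9 - 45)*(6 - 45))/(6 - 45))*(-389) = ((1 - 54*(-39))/(-39))*(-389) = -(1 + 2106)/39*(-389) = -1/39*2107*(-389) = -2107/39*(-389) = 819623/39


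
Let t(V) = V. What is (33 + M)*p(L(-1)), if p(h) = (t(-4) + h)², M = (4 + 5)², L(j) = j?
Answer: 2850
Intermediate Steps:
M = 81 (M = 9² = 81)
p(h) = (-4 + h)²
(33 + M)*p(L(-1)) = (33 + 81)*(-4 - 1)² = 114*(-5)² = 114*25 = 2850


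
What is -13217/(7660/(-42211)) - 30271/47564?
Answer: 1658491017813/22771265 ≈ 72833.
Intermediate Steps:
-13217/(7660/(-42211)) - 30271/47564 = -13217/(7660*(-1/42211)) - 30271*1/47564 = -13217/(-7660/42211) - 30271/47564 = -13217*(-42211/7660) - 30271/47564 = 557902787/7660 - 30271/47564 = 1658491017813/22771265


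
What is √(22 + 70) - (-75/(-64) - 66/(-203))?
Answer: -19449/12992 + 2*√23 ≈ 8.0947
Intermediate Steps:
√(22 + 70) - (-75/(-64) - 66/(-203)) = √92 - (-75*(-1/64) - 66*(-1/203)) = 2*√23 - (75/64 + 66/203) = 2*√23 - 1*19449/12992 = 2*√23 - 19449/12992 = -19449/12992 + 2*√23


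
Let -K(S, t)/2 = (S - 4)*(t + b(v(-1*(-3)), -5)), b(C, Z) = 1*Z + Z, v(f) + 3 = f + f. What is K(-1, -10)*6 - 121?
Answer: -1321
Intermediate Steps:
v(f) = -3 + 2*f (v(f) = -3 + (f + f) = -3 + 2*f)
b(C, Z) = 2*Z (b(C, Z) = Z + Z = 2*Z)
K(S, t) = -2*(-10 + t)*(-4 + S) (K(S, t) = -2*(S - 4)*(t + 2*(-5)) = -2*(-4 + S)*(t - 10) = -2*(-4 + S)*(-10 + t) = -2*(-10 + t)*(-4 + S))
K(-1, -10)*6 - 121 = (-80 + 8*(-10) + 20*(-1) - 2*(-1)*(-10))*6 - 121 = (-80 - 80 - 20 - 20)*6 - 121 = -200*6 - 121 = -1200 - 121 = -1321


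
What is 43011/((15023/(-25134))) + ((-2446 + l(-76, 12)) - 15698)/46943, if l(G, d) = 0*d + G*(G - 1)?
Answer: -50747373747698/705224689 ≈ -71959.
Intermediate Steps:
l(G, d) = G*(-1 + G) (l(G, d) = 0 + G*(-1 + G) = G*(-1 + G))
43011/((15023/(-25134))) + ((-2446 + l(-76, 12)) - 15698)/46943 = 43011/((15023/(-25134))) + ((-2446 - 76*(-1 - 76)) - 15698)/46943 = 43011/((15023*(-1/25134))) + ((-2446 - 76*(-77)) - 15698)*(1/46943) = 43011/(-15023/25134) + ((-2446 + 5852) - 15698)*(1/46943) = 43011*(-25134/15023) + (3406 - 15698)*(1/46943) = -1081038474/15023 - 12292*1/46943 = -1081038474/15023 - 12292/46943 = -50747373747698/705224689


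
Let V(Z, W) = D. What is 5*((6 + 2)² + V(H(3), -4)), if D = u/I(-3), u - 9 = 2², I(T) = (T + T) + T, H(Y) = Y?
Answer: 2815/9 ≈ 312.78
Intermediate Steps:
I(T) = 3*T (I(T) = 2*T + T = 3*T)
u = 13 (u = 9 + 2² = 9 + 4 = 13)
D = -13/9 (D = 13/((3*(-3))) = 13/(-9) = 13*(-⅑) = -13/9 ≈ -1.4444)
V(Z, W) = -13/9
5*((6 + 2)² + V(H(3), -4)) = 5*((6 + 2)² - 13/9) = 5*(8² - 13/9) = 5*(64 - 13/9) = 5*(563/9) = 2815/9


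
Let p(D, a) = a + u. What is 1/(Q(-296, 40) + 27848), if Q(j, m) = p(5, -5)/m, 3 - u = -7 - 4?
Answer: 40/1113929 ≈ 3.5909e-5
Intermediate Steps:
u = 14 (u = 3 - (-7 - 4) = 3 - 1*(-11) = 3 + 11 = 14)
p(D, a) = 14 + a (p(D, a) = a + 14 = 14 + a)
Q(j, m) = 9/m (Q(j, m) = (14 - 5)/m = 9/m)
1/(Q(-296, 40) + 27848) = 1/(9/40 + 27848) = 1/(1113929/40) = 40/1113929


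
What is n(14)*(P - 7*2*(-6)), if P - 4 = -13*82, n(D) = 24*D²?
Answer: -4600512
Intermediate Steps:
P = -1062 (P = 4 - 13*82 = 4 - 1066 = -1062)
n(14)*(P - 7*2*(-6)) = (24*14²)*(-1062 - 7*2*(-6)) = (24*196)*(-1062 - 14*(-6)) = 4704*(-1062 + 84) = 4704*(-978) = -4600512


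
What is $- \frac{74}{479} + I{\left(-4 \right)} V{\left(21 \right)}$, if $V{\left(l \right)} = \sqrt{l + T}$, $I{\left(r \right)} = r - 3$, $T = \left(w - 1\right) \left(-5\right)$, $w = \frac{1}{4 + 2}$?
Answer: $- \frac{74}{479} - \frac{7 \sqrt{906}}{6} \approx -35.271$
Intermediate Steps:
$w = \frac{1}{6} \approx 0.16667$
$T = \frac{25}{6}$ ($T = \left(\frac{1}{6} - 1\right) \left(-5\right) = \left(- \frac{5}{6}\right) \left(-5\right) = \frac{25}{6} \approx 4.1667$)
$I{\left(r \right)} = -3 + r$ ($I{\left(r \right)} = r - 3 = -3 + r$)
$V{\left(l \right)} = \sqrt{\frac{25}{6} + l}$ ($V{\left(l \right)} = \sqrt{l + \frac{25}{6}} = \sqrt{\frac{25}{6} + l}$)
$- \frac{74}{479} + I{\left(-4 \right)} V{\left(21 \right)} = - \frac{74}{479} + \left(-3 - 4\right) \frac{\sqrt{150 + 36 \cdot 21}}{6} = \left(-74\right) \frac{1}{479} - 7 \frac{\sqrt{150 + 756}}{6} = - \frac{74}{479} - 7 \frac{\sqrt{906}}{6} = - \frac{74}{479} - \frac{7 \sqrt{906}}{6}$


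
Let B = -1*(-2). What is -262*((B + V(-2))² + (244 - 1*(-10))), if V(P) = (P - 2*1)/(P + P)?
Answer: -68906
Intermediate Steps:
B = 2
V(P) = (-2 + P)/(2*P) (V(P) = (P - 2)/((2*P)) = (-2 + P)*(1/(2*P)) = (-2 + P)/(2*P))
-262*((B + V(-2))² + (244 - 1*(-10))) = -262*((2 + (½)*(-2 - 2)/(-2))² + (244 - 1*(-10))) = -262*((2 + (½)*(-½)*(-4))² + (244 + 10)) = -262*((2 + 1)² + 254) = -262*(3² + 254) = -262*(9 + 254) = -262*263 = -68906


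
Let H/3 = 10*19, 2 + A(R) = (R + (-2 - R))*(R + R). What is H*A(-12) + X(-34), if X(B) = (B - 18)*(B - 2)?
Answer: 28092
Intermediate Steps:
A(R) = -2 - 4*R (A(R) = -2 + (R + (-2 - R))*(R + R) = -2 - 4*R)
X(B) = (-18 + B)*(-2 + B)
H = 570 (H = 3*(10*19) = 3*190 = 570)
H*A(-12) + X(-34) = 570*(-2 - 4*(-12)) + (36 + (-34)² - 20*(-34)) = 570*(-2 + 48) + (36 + 1156 + 680) = 570*46 + 1872 = 26220 + 1872 = 28092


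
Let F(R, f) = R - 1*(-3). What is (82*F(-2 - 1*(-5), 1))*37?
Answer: 18204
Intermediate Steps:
F(R, f) = 3 + R (F(R, f) = R + 3 = 3 + R)
(82*F(-2 - 1*(-5), 1))*37 = (82*(3 + (-2 - 1*(-5))))*37 = (82*(3 + (-2 + 5)))*37 = (82*(3 + 3))*37 = (82*6)*37 = 492*37 = 18204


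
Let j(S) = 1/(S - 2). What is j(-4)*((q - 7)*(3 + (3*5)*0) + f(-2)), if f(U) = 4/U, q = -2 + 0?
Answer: 29/6 ≈ 4.8333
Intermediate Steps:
q = -2
j(S) = 1/(-2 + S)
j(-4)*((q - 7)*(3 + (3*5)*0) + f(-2)) = ((-2 - 7)*(3 + (3*5)*0) + 4/(-2))/(-2 - 4) = (-9*(3 + 15*0) + 4*(-½))/(-6) = -(-9*(3 + 0) - 2)/6 = -(-9*3 - 2)/6 = -(-27 - 2)/6 = -⅙*(-29) = 29/6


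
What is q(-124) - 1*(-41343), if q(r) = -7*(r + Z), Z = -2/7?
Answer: 42213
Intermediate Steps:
Z = -2/7 (Z = -2*⅐ = -2/7 ≈ -0.28571)
q(r) = 2 - 7*r (q(r) = -7*(r - 2/7) = -7*(-2/7 + r) = 2 - 7*r)
q(-124) - 1*(-41343) = (2 - 7*(-124)) - 1*(-41343) = (2 + 868) + 41343 = 870 + 41343 = 42213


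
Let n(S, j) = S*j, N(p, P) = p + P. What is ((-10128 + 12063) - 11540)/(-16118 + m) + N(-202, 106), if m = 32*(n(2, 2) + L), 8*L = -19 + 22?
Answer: -1524283/15978 ≈ -95.399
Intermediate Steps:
N(p, P) = P + p
L = 3/8 (L = (-19 + 22)/8 = (1/8)*3 = 3/8 ≈ 0.37500)
m = 140 (m = 32*(2*2 + 3/8) = 32*(4 + 3/8) = 32*(35/8) = 140)
((-10128 + 12063) - 11540)/(-16118 + m) + N(-202, 106) = ((-10128 + 12063) - 11540)/(-16118 + 140) + (106 - 202) = (1935 - 11540)/(-15978) - 96 = -9605*(-1/15978) - 96 = 9605/15978 - 96 = -1524283/15978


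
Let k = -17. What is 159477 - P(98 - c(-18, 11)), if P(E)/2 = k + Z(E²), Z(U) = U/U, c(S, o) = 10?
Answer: 159509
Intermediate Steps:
Z(U) = 1
P(E) = -32 (P(E) = 2*(-17 + 1) = 2*(-16) = -32)
159477 - P(98 - c(-18, 11)) = 159477 - 1*(-32) = 159477 + 32 = 159509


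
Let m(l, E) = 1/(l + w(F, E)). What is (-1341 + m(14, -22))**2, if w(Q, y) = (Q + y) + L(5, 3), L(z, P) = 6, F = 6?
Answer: 28761769/16 ≈ 1.7976e+6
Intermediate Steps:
w(Q, y) = 6 + Q + y (w(Q, y) = (Q + y) + 6 = 6 + Q + y)
m(l, E) = 1/(12 + E + l) (m(l, E) = 1/(l + (6 + 6 + E)) = 1/(l + (12 + E)) = 1/(12 + E + l))
(-1341 + m(14, -22))**2 = (-1341 + 1/(12 - 22 + 14))**2 = (-1341 + 1/4)**2 = (-5363/4)**2 = 28761769/16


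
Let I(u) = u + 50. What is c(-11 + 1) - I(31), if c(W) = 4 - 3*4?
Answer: -89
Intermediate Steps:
I(u) = 50 + u
c(W) = -8 (c(W) = 4 - 12 = -8)
c(-11 + 1) - I(31) = -8 - (50 + 31) = -8 - 1*81 = -8 - 81 = -89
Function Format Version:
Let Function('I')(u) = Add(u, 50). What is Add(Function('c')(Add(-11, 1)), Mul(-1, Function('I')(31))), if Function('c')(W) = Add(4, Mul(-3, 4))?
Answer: -89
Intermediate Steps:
Function('I')(u) = Add(50, u)
Function('c')(W) = -8 (Function('c')(W) = Add(4, -12) = -8)
Add(Function('c')(Add(-11, 1)), Mul(-1, Function('I')(31))) = Add(-8, Mul(-1, Add(50, 31))) = Add(-8, Mul(-1, 81)) = Add(-8, -81) = -89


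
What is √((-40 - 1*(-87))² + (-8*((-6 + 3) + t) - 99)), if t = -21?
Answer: √2302 ≈ 47.979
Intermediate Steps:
√((-40 - 1*(-87))² + (-8*((-6 + 3) + t) - 99)) = √((-40 - 1*(-87))² + (-8*((-6 + 3) - 21) - 99)) = √((-40 + 87)² + (-8*(-3 - 21) - 99)) = √(47² + (-8*(-24) - 99)) = √(2209 + (192 - 99)) = √(2209 + 93) = √2302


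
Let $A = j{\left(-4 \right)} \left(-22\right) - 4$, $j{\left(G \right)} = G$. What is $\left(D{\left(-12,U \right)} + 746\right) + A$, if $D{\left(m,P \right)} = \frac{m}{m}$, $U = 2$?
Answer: $831$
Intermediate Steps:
$D{\left(m,P \right)} = 1$
$A = 84$ ($A = \left(-4\right) \left(-22\right) - 4 = 88 - 4 = 84$)
$\left(D{\left(-12,U \right)} + 746\right) + A = \left(1 + 746\right) + 84 = 747 + 84 = 831$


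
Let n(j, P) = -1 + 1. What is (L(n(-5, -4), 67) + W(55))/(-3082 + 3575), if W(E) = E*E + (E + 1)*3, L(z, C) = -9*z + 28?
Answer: 3221/493 ≈ 6.5335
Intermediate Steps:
n(j, P) = 0
L(z, C) = 28 - 9*z
W(E) = 3 + E**2 + 3*E (W(E) = E**2 + (1 + E)*3 = E**2 + (3 + 3*E) = 3 + E**2 + 3*E)
(L(n(-5, -4), 67) + W(55))/(-3082 + 3575) = ((28 - 9*0) + (3 + 55**2 + 3*55))/(-3082 + 3575) = ((28 + 0) + (3 + 3025 + 165))/493 = (28 + 3193)*(1/493) = 3221*(1/493) = 3221/493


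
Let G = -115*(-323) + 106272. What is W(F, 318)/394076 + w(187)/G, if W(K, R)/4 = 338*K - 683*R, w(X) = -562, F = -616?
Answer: -61065246312/14129299423 ≈ -4.3219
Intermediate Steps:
W(K, R) = -2732*R + 1352*K (W(K, R) = 4*(338*K - 683*R) = 4*(-683*R + 338*K) = -2732*R + 1352*K)
G = 143417 (G = 37145 + 106272 = 143417)
W(F, 318)/394076 + w(187)/G = (-2732*318 + 1352*(-616))/394076 - 562/143417 = (-868776 - 832832)*(1/394076) - 562*1/143417 = -1701608*1/394076 - 562/143417 = -425402/98519 - 562/143417 = -61065246312/14129299423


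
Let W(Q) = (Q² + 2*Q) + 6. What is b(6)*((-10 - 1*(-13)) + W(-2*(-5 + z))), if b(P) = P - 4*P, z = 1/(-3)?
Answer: -2594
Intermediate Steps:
z = -⅓ ≈ -0.33333
b(P) = -3*P
W(Q) = 6 + Q² + 2*Q
b(6)*((-10 - 1*(-13)) + W(-2*(-5 + z))) = (-3*6)*((-10 - 1*(-13)) + (6 + (-2*(-5 - ⅓))² + 2*(-2*(-5 - ⅓)))) = -18*((-10 + 13) + (6 + (-2*(-16/3))² + 2*(-2*(-16/3)))) = -18*(3 + (6 + (32/3)² + 2*(32/3))) = -18*(3 + (6 + 1024/9 + 64/3)) = -18*(3 + 1270/9) = -18*1297/9 = -2594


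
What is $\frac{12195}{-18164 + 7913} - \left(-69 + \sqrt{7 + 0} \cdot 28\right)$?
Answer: $\frac{77236}{1139} - 28 \sqrt{7} \approx -6.2707$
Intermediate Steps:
$\frac{12195}{-18164 + 7913} - \left(-69 + \sqrt{7 + 0} \cdot 28\right) = \frac{12195}{-10251} - \left(-69 + \sqrt{7} \cdot 28\right) = 12195 \left(- \frac{1}{10251}\right) - \left(-69 + 28 \sqrt{7}\right) = - \frac{1355}{1139} + \left(69 - 28 \sqrt{7}\right) = \frac{77236}{1139} - 28 \sqrt{7}$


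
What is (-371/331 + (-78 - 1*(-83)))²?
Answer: 1648656/109561 ≈ 15.048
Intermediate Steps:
(-371/331 + (-78 - 1*(-83)))² = (-371*1/331 + (-78 + 83))² = (-371/331 + 5)² = (1284/331)² = 1648656/109561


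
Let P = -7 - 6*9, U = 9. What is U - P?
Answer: 70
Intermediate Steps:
P = -61 (P = -7 - 54 = -61)
U - P = 9 - 1*(-61) = 9 + 61 = 70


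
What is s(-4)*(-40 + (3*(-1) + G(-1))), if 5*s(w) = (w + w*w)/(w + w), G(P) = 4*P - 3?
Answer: 15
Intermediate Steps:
G(P) = -3 + 4*P
s(w) = (w + w²)/(10*w) (s(w) = ((w + w*w)/(w + w))/5 = ((w + w²)/((2*w)))/5 = ((w + w²)*(1/(2*w)))/5 = ((w + w²)/(2*w))/5 = (w + w²)/(10*w))
s(-4)*(-40 + (3*(-1) + G(-1))) = (⅒ + (⅒)*(-4))*(-40 + (3*(-1) + (-3 + 4*(-1)))) = (⅒ - ⅖)*(-40 + (-3 + (-3 - 4))) = -3*(-40 + (-3 - 7))/10 = -3*(-40 - 10)/10 = -3/10*(-50) = 15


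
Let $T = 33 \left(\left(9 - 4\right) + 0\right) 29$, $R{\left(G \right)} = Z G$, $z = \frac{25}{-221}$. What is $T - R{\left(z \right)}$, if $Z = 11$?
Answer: $\frac{1057760}{221} \approx 4786.2$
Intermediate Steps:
$z = - \frac{25}{221}$ ($z = 25 \left(- \frac{1}{221}\right) = - \frac{25}{221} \approx -0.11312$)
$R{\left(G \right)} = 11 G$
$T = 4785$ ($T = 33 \left(5 + 0\right) 29 = 33 \cdot 5 \cdot 29 = 165 \cdot 29 = 4785$)
$T - R{\left(z \right)} = 4785 - 11 \left(- \frac{25}{221}\right) = 4785 - - \frac{275}{221} = 4785 + \frac{275}{221} = \frac{1057760}{221}$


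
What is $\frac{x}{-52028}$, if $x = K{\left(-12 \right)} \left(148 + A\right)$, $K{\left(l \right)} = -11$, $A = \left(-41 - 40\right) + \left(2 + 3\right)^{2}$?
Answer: $\frac{253}{13007} \approx 0.019451$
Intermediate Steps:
$A = -56$ ($A = -81 + 5^{2} = -81 + 25 = -56$)
$x = -1012$ ($x = - 11 \left(148 - 56\right) = \left(-11\right) 92 = -1012$)
$\frac{x}{-52028} = - \frac{1012}{-52028} = \left(-1012\right) \left(- \frac{1}{52028}\right) = \frac{253}{13007}$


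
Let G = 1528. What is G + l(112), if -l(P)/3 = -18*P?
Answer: 7576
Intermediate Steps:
l(P) = 54*P (l(P) = -(-54)*P = 54*P)
G + l(112) = 1528 + 54*112 = 1528 + 6048 = 7576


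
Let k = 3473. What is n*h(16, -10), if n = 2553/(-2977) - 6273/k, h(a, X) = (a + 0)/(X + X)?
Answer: 22033032/10339121 ≈ 2.1310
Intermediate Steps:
h(a, X) = a/(2*X) (h(a, X) = a/((2*X)) = a*(1/(2*X)) = a/(2*X))
n = -27541290/10339121 (n = 2553/(-2977) - 6273/3473 = 2553*(-1/2977) - 6273*1/3473 = -2553/2977 - 6273/3473 = -27541290/10339121 ≈ -2.6638)
n*h(16, -10) = -13770645*16/(10339121*(-10)) = -13770645*16*(-1)/(10339121*10) = -27541290/10339121*(-⅘) = 22033032/10339121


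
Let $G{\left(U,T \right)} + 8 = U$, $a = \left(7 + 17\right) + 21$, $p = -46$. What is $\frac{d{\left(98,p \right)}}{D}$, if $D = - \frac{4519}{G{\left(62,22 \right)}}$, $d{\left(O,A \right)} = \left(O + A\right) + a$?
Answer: $- \frac{5238}{4519} \approx -1.1591$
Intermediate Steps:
$a = 45$ ($a = 24 + 21 = 45$)
$G{\left(U,T \right)} = -8 + U$
$d{\left(O,A \right)} = 45 + A + O$ ($d{\left(O,A \right)} = \left(O + A\right) + 45 = \left(A + O\right) + 45 = 45 + A + O$)
$D = - \frac{4519}{54}$ ($D = - \frac{4519}{-8 + 62} = - \frac{4519}{54} \approx -83.685$)
$\frac{d{\left(98,p \right)}}{D} = \frac{45 - 46 + 98}{- \frac{4519}{54}} = 97 \left(- \frac{54}{4519}\right) = - \frac{5238}{4519}$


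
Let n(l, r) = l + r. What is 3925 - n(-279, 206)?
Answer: 3998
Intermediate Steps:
3925 - n(-279, 206) = 3925 - (-279 + 206) = 3925 - 1*(-73) = 3925 + 73 = 3998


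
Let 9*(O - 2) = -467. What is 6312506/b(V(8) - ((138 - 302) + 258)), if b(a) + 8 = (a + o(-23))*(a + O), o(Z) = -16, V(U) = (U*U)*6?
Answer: 28406277/296021 ≈ 95.960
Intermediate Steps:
V(U) = 6*U**2 (V(U) = U**2*6 = 6*U**2)
O = -449/9 (O = 2 + (1/9)*(-467) = 2 - 467/9 = -449/9 ≈ -49.889)
b(a) = -8 + (-16 + a)*(-449/9 + a) (b(a) = -8 + (a - 16)*(a - 449/9) = -8 + (-16 + a)*(-449/9 + a))
6312506/b(V(8) - ((138 - 302) + 258)) = 6312506/(7112/9 + (6*8**2 - ((138 - 302) + 258))**2 - 593*(6*8**2 - ((138 - 302) + 258))/9) = 6312506/(7112/9 + (6*64 - (-164 + 258))**2 - 593*(6*64 - (-164 + 258))/9) = 6312506/(7112/9 + (384 - 1*94)**2 - 593*(384 - 1*94)/9) = 6312506/(7112/9 + (384 - 94)**2 - 593*(384 - 94)/9) = 6312506/(7112/9 + 290**2 - 593/9*290) = 6312506/(7112/9 + 84100 - 171970/9) = 6312506/(592042/9) = 6312506*(9/592042) = 28406277/296021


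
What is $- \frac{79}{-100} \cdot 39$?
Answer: $\frac{3081}{100} \approx 30.81$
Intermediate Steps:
$- \frac{79}{-100} \cdot 39 = \left(-79\right) \left(- \frac{1}{100}\right) 39 = \frac{79}{100} \cdot 39 = \frac{3081}{100}$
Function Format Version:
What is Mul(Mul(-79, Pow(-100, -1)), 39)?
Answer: Rational(3081, 100) ≈ 30.810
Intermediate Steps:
Mul(Mul(-79, Pow(-100, -1)), 39) = Mul(Mul(-79, Rational(-1, 100)), 39) = Mul(Rational(79, 100), 39) = Rational(3081, 100)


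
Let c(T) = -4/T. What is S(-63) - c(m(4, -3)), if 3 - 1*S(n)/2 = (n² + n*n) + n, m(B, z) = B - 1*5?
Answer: -15748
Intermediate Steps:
m(B, z) = -5 + B (m(B, z) = B - 5 = -5 + B)
S(n) = 6 - 4*n² - 2*n (S(n) = 6 - 2*((n² + n*n) + n) = 6 - 2*((n² + n²) + n) = 6 - 2*(2*n² + n) = 6 - 2*(n + 2*n²) = 6 + (-4*n² - 2*n) = 6 - 4*n² - 2*n)
S(-63) - c(m(4, -3)) = (6 - 4*(-63)² - 2*(-63)) - (-4)/(-5 + 4) = (6 - 4*3969 + 126) - (-4)/(-1) = (6 - 15876 + 126) - (-4)*(-1) = -15744 - 1*4 = -15744 - 4 = -15748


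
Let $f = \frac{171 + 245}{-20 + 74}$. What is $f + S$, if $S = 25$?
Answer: $\frac{883}{27} \approx 32.704$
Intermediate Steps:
$f = \frac{208}{27}$ ($f = \frac{416}{54} = 416 \cdot \frac{1}{54} = \frac{208}{27} \approx 7.7037$)
$f + S = \frac{208}{27} + 25 = \frac{883}{27}$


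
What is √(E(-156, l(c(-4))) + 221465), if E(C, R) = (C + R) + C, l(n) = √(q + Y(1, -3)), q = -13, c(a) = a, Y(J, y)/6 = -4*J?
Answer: √(221153 + I*√37) ≈ 470.27 + 0.006*I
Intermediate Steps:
Y(J, y) = -24*J (Y(J, y) = 6*(-4*J) = -24*J)
l(n) = I*√37 (l(n) = √(-13 - 24*1) = √(-13 - 24) = √(-37) = I*√37)
E(C, R) = R + 2*C
√(E(-156, l(c(-4))) + 221465) = √((I*√37 + 2*(-156)) + 221465) = √((I*√37 - 312) + 221465) = √((-312 + I*√37) + 221465) = √(221153 + I*√37)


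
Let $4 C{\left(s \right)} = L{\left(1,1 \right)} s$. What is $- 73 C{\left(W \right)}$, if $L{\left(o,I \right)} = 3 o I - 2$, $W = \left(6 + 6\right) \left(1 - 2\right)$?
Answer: $219$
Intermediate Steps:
$W = -12$ ($W = 12 \left(-1\right) = -12$)
$L{\left(o,I \right)} = -2 + 3 I o$ ($L{\left(o,I \right)} = 3 I o - 2 = -2 + 3 I o$)
$C{\left(s \right)} = \frac{s}{4}$ ($C{\left(s \right)} = \frac{\left(-2 + 3 \cdot 1 \cdot 1\right) s}{4} = \frac{\left(-2 + 3\right) s}{4} = \frac{1 s}{4} = \frac{s}{4}$)
$- 73 C{\left(W \right)} = - 73 \cdot \frac{1}{4} \left(-12\right) = \left(-73\right) \left(-3\right) = 219$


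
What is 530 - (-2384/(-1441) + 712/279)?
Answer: 211389542/402039 ≈ 525.79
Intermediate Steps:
530 - (-2384/(-1441) + 712/279) = 530 - (-2384*(-1/1441) + 712*(1/279)) = 530 - (2384/1441 + 712/279) = 530 - 1*1691128/402039 = 530 - 1691128/402039 = 211389542/402039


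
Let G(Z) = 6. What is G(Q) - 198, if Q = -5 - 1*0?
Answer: -192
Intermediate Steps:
Q = -5 (Q = -5 + 0 = -5)
G(Q) - 198 = 6 - 198 = -192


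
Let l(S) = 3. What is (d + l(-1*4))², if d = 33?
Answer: 1296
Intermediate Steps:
(d + l(-1*4))² = (33 + 3)² = 36² = 1296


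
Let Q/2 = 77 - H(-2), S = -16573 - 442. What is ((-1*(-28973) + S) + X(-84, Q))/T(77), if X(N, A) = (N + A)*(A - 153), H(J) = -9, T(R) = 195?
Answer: 2726/39 ≈ 69.897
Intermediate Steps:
S = -17015
Q = 172 (Q = 2*(77 - 1*(-9)) = 2*(77 + 9) = 2*86 = 172)
X(N, A) = (-153 + A)*(A + N) (X(N, A) = (A + N)*(-153 + A) = (-153 + A)*(A + N))
((-1*(-28973) + S) + X(-84, Q))/T(77) = ((-1*(-28973) - 17015) + (172**2 - 153*172 - 153*(-84) + 172*(-84)))/195 = ((28973 - 17015) + (29584 - 26316 + 12852 - 14448))*(1/195) = (11958 + 1672)*(1/195) = 13630*(1/195) = 2726/39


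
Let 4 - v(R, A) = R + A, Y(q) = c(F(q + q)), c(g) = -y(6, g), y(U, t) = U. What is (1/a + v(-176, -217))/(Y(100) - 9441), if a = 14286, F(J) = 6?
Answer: -5671543/134959842 ≈ -0.042024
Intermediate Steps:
c(g) = -6 (c(g) = -1*6 = -6)
Y(q) = -6
v(R, A) = 4 - A - R (v(R, A) = 4 - (R + A) = 4 - (A + R) = 4 + (-A - R) = 4 - A - R)
(1/a + v(-176, -217))/(Y(100) - 9441) = (1/14286 + (4 - 1*(-217) - 1*(-176)))/(-6 - 9441) = (1/14286 + (4 + 217 + 176))/(-9447) = (1/14286 + 397)*(-1/9447) = (5671543/14286)*(-1/9447) = -5671543/134959842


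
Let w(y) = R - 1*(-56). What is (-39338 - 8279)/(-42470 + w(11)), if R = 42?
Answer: 47617/42372 ≈ 1.1238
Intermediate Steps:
w(y) = 98 (w(y) = 42 - 1*(-56) = 42 + 56 = 98)
(-39338 - 8279)/(-42470 + w(11)) = (-39338 - 8279)/(-42470 + 98) = -47617/(-42372) = -47617*(-1/42372) = 47617/42372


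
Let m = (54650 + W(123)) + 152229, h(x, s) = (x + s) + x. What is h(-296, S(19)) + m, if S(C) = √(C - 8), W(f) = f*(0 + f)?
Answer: 221416 + √11 ≈ 2.2142e+5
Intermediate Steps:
W(f) = f² (W(f) = f*f = f²)
S(C) = √(-8 + C)
h(x, s) = s + 2*x (h(x, s) = (s + x) + x = s + 2*x)
m = 222008 (m = (54650 + 123²) + 152229 = (54650 + 15129) + 152229 = 69779 + 152229 = 222008)
h(-296, S(19)) + m = (√(-8 + 19) + 2*(-296)) + 222008 = (√11 - 592) + 222008 = (-592 + √11) + 222008 = 221416 + √11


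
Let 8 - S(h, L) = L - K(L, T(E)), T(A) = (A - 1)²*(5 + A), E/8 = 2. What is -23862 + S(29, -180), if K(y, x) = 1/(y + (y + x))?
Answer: -103337009/4365 ≈ -23674.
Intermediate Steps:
E = 16 (E = 8*2 = 16)
T(A) = (-1 + A)²*(5 + A)
K(y, x) = 1/(x + 2*y) (K(y, x) = 1/(y + (x + y)) = 1/(x + 2*y))
S(h, L) = 8 + 1/(4725 + 2*L) - L (S(h, L) = 8 - (L - 1/((-1 + 16)²*(5 + 16) + 2*L)) = 8 - (L - 1/(15²*21 + 2*L)) = 8 - (L - 1/(225*21 + 2*L)) = 8 - (L - 1/(4725 + 2*L)) = 8 + (1/(4725 + 2*L) - L) = 8 + 1/(4725 + 2*L) - L)
-23862 + S(29, -180) = -23862 + (1 + (8 - 1*(-180))*(4725 + 2*(-180)))/(4725 + 2*(-180)) = -23862 + (1 + (8 + 180)*(4725 - 360))/(4725 - 360) = -23862 + (1 + 188*4365)/4365 = -23862 + (1 + 820620)/4365 = -23862 + (1/4365)*820621 = -23862 + 820621/4365 = -103337009/4365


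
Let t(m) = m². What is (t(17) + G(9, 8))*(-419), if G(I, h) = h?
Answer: -124443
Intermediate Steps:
(t(17) + G(9, 8))*(-419) = (17² + 8)*(-419) = (289 + 8)*(-419) = 297*(-419) = -124443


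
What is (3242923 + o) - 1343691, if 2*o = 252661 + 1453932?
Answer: 5505057/2 ≈ 2.7525e+6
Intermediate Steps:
o = 1706593/2 (o = (252661 + 1453932)/2 = (½)*1706593 = 1706593/2 ≈ 8.5330e+5)
(3242923 + o) - 1343691 = (3242923 + 1706593/2) - 1343691 = 8192439/2 - 1343691 = 5505057/2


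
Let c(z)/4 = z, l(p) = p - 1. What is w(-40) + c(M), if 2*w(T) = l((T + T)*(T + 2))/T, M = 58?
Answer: 15521/80 ≈ 194.01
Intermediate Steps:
l(p) = -1 + p
c(z) = 4*z
w(T) = (-1 + 2*T*(2 + T))/(2*T) (w(T) = ((-1 + (T + T)*(T + 2))/T)/2 = ((-1 + (2*T)*(2 + T))/T)/2 = ((-1 + 2*T*(2 + T))/T)/2 = (-1 + 2*T*(2 + T))/(2*T))
w(-40) + c(M) = (2 - 40 - 1/2/(-40)) + 4*58 = (2 - 40 - 1/2*(-1/40)) + 232 = (2 - 40 + 1/80) + 232 = -3039/80 + 232 = 15521/80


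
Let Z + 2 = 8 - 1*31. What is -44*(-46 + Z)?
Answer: 3124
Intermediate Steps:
Z = -25 (Z = -2 + (8 - 1*31) = -2 + (8 - 31) = -2 - 23 = -25)
-44*(-46 + Z) = -44*(-46 - 25) = -44*(-71) = 3124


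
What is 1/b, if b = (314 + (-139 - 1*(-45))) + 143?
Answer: 1/363 ≈ 0.0027548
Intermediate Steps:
b = 363 (b = (314 + (-139 + 45)) + 143 = (314 - 94) + 143 = 220 + 143 = 363)
1/b = 1/363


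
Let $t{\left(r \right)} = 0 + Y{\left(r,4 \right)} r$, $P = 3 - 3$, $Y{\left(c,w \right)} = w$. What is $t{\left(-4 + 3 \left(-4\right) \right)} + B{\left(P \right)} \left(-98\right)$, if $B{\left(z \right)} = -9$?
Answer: $818$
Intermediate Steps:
$P = 0$
$t{\left(r \right)} = 4 r$ ($t{\left(r \right)} = 0 + 4 r = 4 r$)
$t{\left(-4 + 3 \left(-4\right) \right)} + B{\left(P \right)} \left(-98\right) = 4 \left(-4 + 3 \left(-4\right)\right) - -882 = 4 \left(-4 - 12\right) + 882 = 4 \left(-16\right) + 882 = -64 + 882 = 818$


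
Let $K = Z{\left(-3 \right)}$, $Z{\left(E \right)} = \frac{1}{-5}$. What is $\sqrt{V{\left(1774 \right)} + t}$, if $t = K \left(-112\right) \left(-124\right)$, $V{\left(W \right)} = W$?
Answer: $\frac{i \sqrt{25090}}{5} \approx 31.68 i$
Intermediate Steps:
$Z{\left(E \right)} = - \frac{1}{5}$
$K = - \frac{1}{5} \approx -0.2$
$t = - \frac{13888}{5}$ ($t = \left(- \frac{1}{5}\right) \left(-112\right) \left(-124\right) = \frac{112}{5} \left(-124\right) = - \frac{13888}{5} \approx -2777.6$)
$\sqrt{V{\left(1774 \right)} + t} = \sqrt{1774 - \frac{13888}{5}} = \sqrt{- \frac{5018}{5}} = \frac{i \sqrt{25090}}{5}$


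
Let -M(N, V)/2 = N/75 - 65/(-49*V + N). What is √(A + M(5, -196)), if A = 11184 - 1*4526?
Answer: √15368531495430/48045 ≈ 81.596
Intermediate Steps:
A = 6658 (A = 11184 - 4526 = 6658)
M(N, V) = 130/(N - 49*V) - 2*N/75 (M(N, V) = -2*(N/75 - 65/(-49*V + N)) = -2*(N*(1/75) - 65/(N - 49*V)) = -2*(N/75 - 65/(N - 49*V)) = -2*(-65/(N - 49*V) + N/75) = 130/(N - 49*V) - 2*N/75)
√(A + M(5, -196)) = √(6658 + 2*(4875 - 1*5² + 49*5*(-196))/(75*(5 - 49*(-196)))) = √(6658 + 2*(4875 - 1*25 - 48020)/(75*(5 + 9604))) = √(6658 + (2/75)*(4875 - 25 - 48020)/9609) = √(6658 + (2/75)*(1/9609)*(-43170)) = √(6658 - 5756/48045) = √(319877854/48045) = √15368531495430/48045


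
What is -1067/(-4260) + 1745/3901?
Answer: 11596067/16618260 ≈ 0.69779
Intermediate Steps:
-1067/(-4260) + 1745/3901 = -1067*(-1/4260) + 1745*(1/3901) = 1067/4260 + 1745/3901 = 11596067/16618260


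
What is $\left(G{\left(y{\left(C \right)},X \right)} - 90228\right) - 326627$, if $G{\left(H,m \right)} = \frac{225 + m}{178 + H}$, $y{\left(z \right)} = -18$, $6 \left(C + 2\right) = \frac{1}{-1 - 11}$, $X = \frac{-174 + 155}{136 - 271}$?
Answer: $- \frac{4502018803}{10800} \approx -4.1685 \cdot 10^{5}$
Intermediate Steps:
$X = \frac{19}{135}$ ($X = - \frac{19}{-135} = \left(-19\right) \left(- \frac{1}{135}\right) = \frac{19}{135} \approx 0.14074$)
$C = - \frac{145}{72}$ ($C = -2 + \frac{1}{6 \left(-1 - 11\right)} = -2 + \frac{1}{6 \left(-12\right)} = -2 + \frac{1}{6} \left(- \frac{1}{12}\right) = -2 - \frac{1}{72} = - \frac{145}{72} \approx -2.0139$)
$G{\left(H,m \right)} = \frac{225 + m}{178 + H}$
$\left(G{\left(y{\left(C \right)},X \right)} - 90228\right) - 326627 = \left(\frac{225 + \frac{19}{135}}{178 - 18} - 90228\right) - 326627 = \left(\frac{1}{160} \cdot \frac{30394}{135} - 90228\right) - 326627 = \left(\frac{15197}{10800} - 90228\right) - 326627 = - \frac{974447203}{10800} - 326627 = - \frac{4502018803}{10800}$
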